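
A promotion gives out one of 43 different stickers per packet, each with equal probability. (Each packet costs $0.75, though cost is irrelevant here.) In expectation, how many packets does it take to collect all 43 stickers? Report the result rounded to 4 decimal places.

Split into phases: going from k distinct to k+1 distinct takes on average 43/(43-k) packets.
E[T] = 43/43 + 43/42 + 43/41 + ... + 43/2 + 43/1 = 43·H_{43}.
H_{43} = 4.35000, so E[T] = 187.04994.

187.0499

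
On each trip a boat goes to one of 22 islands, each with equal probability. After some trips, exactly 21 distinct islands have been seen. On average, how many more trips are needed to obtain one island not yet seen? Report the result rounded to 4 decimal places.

22.0000

Each trip yields a new island with probability (22-21)/22 = 1/22, so the wait is geometric with mean 22/1.
E = 22/1 = 22.00000.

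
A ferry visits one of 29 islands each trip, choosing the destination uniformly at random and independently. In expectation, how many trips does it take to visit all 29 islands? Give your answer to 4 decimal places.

114.8880

The wait to go from k to k+1 distinct islands is geometric with mean 29/(29-k).
E[T] = 29/29 + 29/28 + 29/27 + ... + 29/2 + 29/1 = 29·H_{29}.
H_{29} = 3.96165, so E[T] = 114.88796.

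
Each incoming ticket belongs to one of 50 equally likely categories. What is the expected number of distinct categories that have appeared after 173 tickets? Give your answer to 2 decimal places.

For each category, P(seen in 173 tickets) = 1 - (49/50)^173 = 0.970.
By linearity of expectation, E[distinct seen] = 50·(1 - (49/50)^173) = 48.483.

48.48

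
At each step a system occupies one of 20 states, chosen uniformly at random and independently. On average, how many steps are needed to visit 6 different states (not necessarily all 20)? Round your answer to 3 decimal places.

6.924

With k distinct states already seen, the next new one arrives after an expected 20/(20-k) steps.
Sum over k = 0,...,5: E = 20/20 + 20/19 + 20/18 + 20/17 + 20/16 + 20/15 = 6.9235.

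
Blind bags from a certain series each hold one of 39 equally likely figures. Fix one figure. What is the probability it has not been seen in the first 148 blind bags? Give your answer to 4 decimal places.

0.0214

Each blind bag misses the fixed figure with probability (39-1)/39 = 38/39, independently.
P(still missing after 148) = (38/39)^148 = 0.02140.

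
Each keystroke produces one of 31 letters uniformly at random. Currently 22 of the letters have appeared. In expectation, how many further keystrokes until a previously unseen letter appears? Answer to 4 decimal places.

3.4444

The number of keystrokes until the next new letter is geometric with success probability 9/31, so its mean is 31/9.
E = 31/9 = 3.44444.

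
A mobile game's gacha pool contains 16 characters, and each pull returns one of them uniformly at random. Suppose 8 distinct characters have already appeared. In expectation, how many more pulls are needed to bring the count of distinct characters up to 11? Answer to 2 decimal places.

6.95

From k distinct to k+1 distinct takes on average 16/(16-k) pulls.
Sum over k = 8,...,10: E = 16/8 + 16/7 + 16/6 = 6.952.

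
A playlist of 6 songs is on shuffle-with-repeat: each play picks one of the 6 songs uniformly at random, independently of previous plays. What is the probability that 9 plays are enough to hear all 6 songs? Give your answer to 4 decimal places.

By inclusion–exclusion over which songs are missing,
P(all seen) = Σ_{j=0}^{6} (-1)^j C(6,j)((6-j)/6)^9
= 1.00000 - 1.16284 + 0.39018 - 0.03906 + 0.00076 - 0.00000 + 0.00000
= 0.18904.

0.1890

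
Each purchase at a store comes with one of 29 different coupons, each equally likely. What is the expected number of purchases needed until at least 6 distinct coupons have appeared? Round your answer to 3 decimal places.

With k distinct coupons already seen, the next new one arrives after an expected 29/(29-k) purchases.
Sum over k = 0,...,5: E = 29/29 + 29/28 + 29/27 + 29/26 + 29/25 + 29/24 = 6.5935.

6.594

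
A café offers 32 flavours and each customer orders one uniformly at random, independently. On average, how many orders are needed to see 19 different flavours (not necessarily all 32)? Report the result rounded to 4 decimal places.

28.1076

With k distinct flavours already seen, the next new one arrives after an expected 32/(32-k) orders.
Sum over k = 0,...,18: E = 32/32 + 32/31 + 32/30 + ... + 32/15 + 32/14 = 28.10757.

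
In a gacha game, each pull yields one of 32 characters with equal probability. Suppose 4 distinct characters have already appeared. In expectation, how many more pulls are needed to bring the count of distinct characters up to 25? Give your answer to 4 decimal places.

From k distinct to k+1 distinct takes on average 32/(32-k) pulls.
Sum over k = 4,...,24: E = 32/28 + 32/27 + 32/26 + ... + 32/9 + 32/8 = 42.69804.

42.6980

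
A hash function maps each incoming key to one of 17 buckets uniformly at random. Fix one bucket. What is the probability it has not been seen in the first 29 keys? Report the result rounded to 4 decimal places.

Each key misses the fixed bucket with probability (17-1)/17 = 16/17, independently.
P(still missing after 29) = (16/17)^29 = 0.17237.

0.1724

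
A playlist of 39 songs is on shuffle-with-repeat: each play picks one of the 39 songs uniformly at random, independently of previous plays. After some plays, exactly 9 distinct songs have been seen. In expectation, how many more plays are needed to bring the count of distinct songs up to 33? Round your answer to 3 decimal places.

60.254

The wait to go from k to k+1 distinct songs is geometric with mean 39/(39-k).
Sum over k = 9,...,32: E = 39/30 + 39/29 + 39/28 + ... + 39/8 + 39/7 = 60.2545.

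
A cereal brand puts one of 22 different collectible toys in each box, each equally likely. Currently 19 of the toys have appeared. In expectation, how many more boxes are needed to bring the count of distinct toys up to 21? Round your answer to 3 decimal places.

18.333

With k distinct toys already seen, the next new one takes an expected 22/(22-k) boxes.
Sum over k = 19,...,20: E = 22/3 + 22/2 = 18.3333.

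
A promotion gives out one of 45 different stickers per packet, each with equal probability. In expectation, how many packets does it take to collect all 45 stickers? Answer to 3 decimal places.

197.773

The wait to go from k to k+1 distinct stickers is geometric with mean 45/(45-k).
E[T] = 45/45 + 45/44 + 45/43 + ... + 45/2 + 45/1 = 45·H_{45}.
H_{45} = 4.3949, so E[T] = 197.7727.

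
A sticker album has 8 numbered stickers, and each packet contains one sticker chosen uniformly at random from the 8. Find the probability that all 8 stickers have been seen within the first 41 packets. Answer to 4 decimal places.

By inclusion–exclusion over which stickers are missing,
P(all seen) = Σ_{j=0}^{8} (-1)^j C(8,j)((8-j)/8)^41
= 1.00000 - 0.03353 + 0.00021 - 0.00000 + 0.00000 - 0.00000 + 0.00000 - 0.00000 + 0.00000
= 0.96668.

0.9667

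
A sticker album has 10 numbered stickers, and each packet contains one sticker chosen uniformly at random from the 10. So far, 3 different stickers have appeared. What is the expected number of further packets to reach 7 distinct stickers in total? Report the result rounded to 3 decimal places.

7.595

From k distinct to k+1 distinct takes on average 10/(10-k) packets.
Sum over k = 3,...,6: E = 10/7 + 10/6 + 10/5 + 10/4 = 7.5952.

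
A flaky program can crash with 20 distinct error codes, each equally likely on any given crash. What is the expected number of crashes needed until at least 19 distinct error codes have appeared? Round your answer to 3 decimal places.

51.955

With k distinct error codes already seen, the next new one arrives after an expected 20/(20-k) crashes.
Sum over k = 0,...,18: E = 20/20 + 20/19 + 20/18 + ... + 20/3 + 20/2 = 51.9548.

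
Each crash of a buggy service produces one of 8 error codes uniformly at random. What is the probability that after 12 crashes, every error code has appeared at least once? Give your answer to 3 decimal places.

0.093

Let A_i be the event that error code i is missing after 12 crashes. By inclusion–exclusion on the A_i,
P(all seen) = Σ_{j=0}^{8} (-1)^j C(8,j)((8-j)/8)^12
= 1.0000 - 1.6113 + 0.8869 - 0.1990 + 0.0171 - 0.0004 + 0.0000 - 0.0000 + 0.0000
= 0.0933.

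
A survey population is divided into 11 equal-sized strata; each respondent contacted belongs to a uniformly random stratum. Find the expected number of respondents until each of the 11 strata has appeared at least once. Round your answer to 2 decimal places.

33.22

Split into phases: going from k distinct to k+1 distinct takes on average 11/(11-k) respondents.
E[T] = 11/11 + 11/10 + 11/9 + ... + 11/2 + 11/1 = 11·H_{11}.
H_{11} = 3.020, so E[T] = 33.219.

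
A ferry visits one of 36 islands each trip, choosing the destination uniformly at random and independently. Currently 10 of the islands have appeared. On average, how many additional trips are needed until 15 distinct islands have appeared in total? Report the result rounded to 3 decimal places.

With k distinct islands already seen, the next new one takes an expected 36/(36-k) trips.
Sum over k = 10,...,14: E = 36/26 + 36/25 + 36/24 + 36/23 + 36/22 = 7.5262.

7.526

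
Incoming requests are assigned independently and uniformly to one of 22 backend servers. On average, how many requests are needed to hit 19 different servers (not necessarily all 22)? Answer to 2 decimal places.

Going from k to k+1 distinct takes a geometric number of requests with mean 22/(22-k).
Sum over k = 0,...,18: E = 22/22 + 22/21 + 22/20 + ... + 22/5 + 22/4 = 40.865.

40.86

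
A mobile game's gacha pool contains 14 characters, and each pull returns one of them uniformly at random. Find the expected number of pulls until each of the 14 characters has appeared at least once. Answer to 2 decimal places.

45.52

Split into phases: going from k distinct to k+1 distinct takes on average 14/(14-k) pulls.
E[T] = 14/14 + 14/13 + 14/12 + ... + 14/2 + 14/1 = 14·H_{14}.
H_{14} = 3.252, so E[T] = 45.522.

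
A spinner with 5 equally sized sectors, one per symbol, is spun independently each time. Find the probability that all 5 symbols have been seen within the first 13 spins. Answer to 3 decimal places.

By inclusion–exclusion over which symbols are missing,
P(all seen) = Σ_{j=0}^{5} (-1)^j C(5,j)((5-j)/5)^13
= 1.0000 - 0.2749 + 0.0131 - 0.0001 + 0.0000 - 0.0000
= 0.7381.

0.738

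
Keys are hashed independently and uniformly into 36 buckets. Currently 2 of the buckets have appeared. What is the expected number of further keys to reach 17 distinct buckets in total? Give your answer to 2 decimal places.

20.54

With k distinct buckets already seen, the next new one takes an expected 36/(36-k) keys.
Sum over k = 2,...,16: E = 36/34 + 36/33 + 36/32 + ... + 36/21 + 36/20 = 20.537.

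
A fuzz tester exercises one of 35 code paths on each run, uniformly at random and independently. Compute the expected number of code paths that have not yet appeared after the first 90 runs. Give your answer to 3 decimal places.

For each code path, P(unseen after 90) = (34/35)^90 = 0.0736.
By linearity of expectation, E[unseen] = 35·(34/35)^90 = 2.5766.

2.577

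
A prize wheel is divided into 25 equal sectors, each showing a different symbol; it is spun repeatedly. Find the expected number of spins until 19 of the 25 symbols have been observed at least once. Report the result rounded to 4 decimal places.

34.1490

Going from k to k+1 distinct takes a geometric number of spins with mean 25/(25-k).
Sum over k = 0,...,18: E = 25/25 + 25/24 + 25/23 + ... + 25/8 + 25/7 = 34.14895.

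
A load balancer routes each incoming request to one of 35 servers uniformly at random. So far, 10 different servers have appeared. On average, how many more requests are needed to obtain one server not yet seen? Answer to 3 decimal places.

1.400

The number of requests until the next new server is geometric with success probability 25/35, so its mean is 35/25.
E = 35/25 = 1.4000.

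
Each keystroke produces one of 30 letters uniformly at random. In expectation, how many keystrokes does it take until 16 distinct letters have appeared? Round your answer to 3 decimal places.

22.303

With k distinct letters already seen, the next new one arrives after an expected 30/(30-k) keystrokes.
Sum over k = 0,...,15: E = 30/30 + 30/29 + 30/28 + ... + 30/16 + 30/15 = 22.3027.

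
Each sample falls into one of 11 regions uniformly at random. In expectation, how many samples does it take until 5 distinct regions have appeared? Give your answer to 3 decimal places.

6.269

With k distinct regions already seen, the next new one arrives after an expected 11/(11-k) samples.
Sum over k = 0,...,4: E = 11/11 + 11/10 + 11/9 + 11/8 + 11/7 = 6.2687.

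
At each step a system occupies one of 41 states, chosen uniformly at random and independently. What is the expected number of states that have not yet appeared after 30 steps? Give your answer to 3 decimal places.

For each state, P(unseen after 30) = (40/41)^30 = 0.4767.
By linearity of expectation, E[unseen] = 41·(40/41)^30 = 19.5465.

19.546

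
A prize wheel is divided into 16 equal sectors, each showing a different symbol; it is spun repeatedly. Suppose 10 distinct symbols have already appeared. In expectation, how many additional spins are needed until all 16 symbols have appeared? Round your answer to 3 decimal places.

From k distinct to k+1 distinct takes on average 16/(16-k) spins.
Sum over k = 10,...,15: E = 16/6 + 16/5 + 16/4 + 16/3 + 16/2 + 16/1 = 39.2000.

39.200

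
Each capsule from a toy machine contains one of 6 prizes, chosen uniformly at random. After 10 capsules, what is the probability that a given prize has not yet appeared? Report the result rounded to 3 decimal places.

On each capsule the fixed prize fails to appear with probability 5/6.
P(still missing after 10) = (5/6)^10 = 0.1615.

0.162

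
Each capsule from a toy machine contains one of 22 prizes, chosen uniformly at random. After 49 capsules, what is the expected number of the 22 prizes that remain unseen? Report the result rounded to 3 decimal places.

For each prize, P(unseen after 49) = (21/22)^49 = 0.1023.
By linearity of expectation, E[unseen] = 22·(21/22)^49 = 2.2514.

2.251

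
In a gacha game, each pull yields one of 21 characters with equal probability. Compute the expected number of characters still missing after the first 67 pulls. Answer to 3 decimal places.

0.799

For each character, P(unseen after 67) = (20/21)^67 = 0.0380.
By linearity of expectation, E[unseen] = 21·(20/21)^67 = 0.7990.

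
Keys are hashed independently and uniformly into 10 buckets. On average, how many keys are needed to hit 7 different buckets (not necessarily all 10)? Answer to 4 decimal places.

10.9563

Going from k to k+1 distinct takes a geometric number of keys with mean 10/(10-k).
Sum over k = 0,...,6: E = 10/10 + 10/9 + 10/8 + ... + 10/5 + 10/4 = 10.95635.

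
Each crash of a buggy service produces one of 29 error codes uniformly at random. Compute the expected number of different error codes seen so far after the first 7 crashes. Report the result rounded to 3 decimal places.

6.316

For each error code, P(seen in 7 crashes) = 1 - (28/29)^7 = 0.2178.
By linearity of expectation, E[distinct seen] = 29·(1 - (28/29)^7) = 6.3161.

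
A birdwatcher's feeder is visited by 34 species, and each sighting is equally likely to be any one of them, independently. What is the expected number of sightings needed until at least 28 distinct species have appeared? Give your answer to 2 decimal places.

With k distinct species already seen, the next new one arrives after an expected 34/(34-k) sightings.
Sum over k = 0,...,27: E = 34/34 + 34/33 + 34/32 + ... + 34/8 + 34/7 = 56.719.

56.72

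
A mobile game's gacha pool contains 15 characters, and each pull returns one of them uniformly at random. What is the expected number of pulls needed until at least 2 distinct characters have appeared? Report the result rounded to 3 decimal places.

With k distinct characters already seen, the next new one arrives after an expected 15/(15-k) pulls.
Sum over k = 0,...,1: E = 15/15 + 15/14 = 2.0714.

2.071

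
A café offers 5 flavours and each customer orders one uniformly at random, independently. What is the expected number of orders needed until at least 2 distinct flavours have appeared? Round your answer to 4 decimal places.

2.2500

Going from k to k+1 distinct takes a geometric number of orders with mean 5/(5-k).
Sum over k = 0,...,1: E = 5/5 + 5/4 = 2.25000.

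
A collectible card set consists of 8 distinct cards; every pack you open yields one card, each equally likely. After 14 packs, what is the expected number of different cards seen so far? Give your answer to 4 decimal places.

For each card, P(seen in 14 packs) = 1 - (7/8)^14 = 0.84579.
By linearity of expectation, E[distinct seen] = 8·(1 - (7/8)^14) = 6.76632.

6.7663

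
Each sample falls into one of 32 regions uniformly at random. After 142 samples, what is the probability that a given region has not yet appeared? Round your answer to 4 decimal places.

0.0110

Each sample misses the fixed region with probability (32-1)/32 = 31/32, independently.
P(still missing after 142) = (31/32)^142 = 0.01102.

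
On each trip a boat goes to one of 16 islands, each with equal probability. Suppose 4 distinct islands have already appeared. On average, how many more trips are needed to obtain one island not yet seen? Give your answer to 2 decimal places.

1.33

Each trip yields a new island with probability (16-4)/16 = 12/16, so the wait is geometric with mean 16/12.
E = 16/12 = 1.333.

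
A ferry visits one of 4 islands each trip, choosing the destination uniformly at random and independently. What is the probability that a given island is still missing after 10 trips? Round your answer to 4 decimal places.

0.0563

On each trip the fixed island fails to appear with probability 3/4.
P(still missing after 10) = (3/4)^10 = 0.05631.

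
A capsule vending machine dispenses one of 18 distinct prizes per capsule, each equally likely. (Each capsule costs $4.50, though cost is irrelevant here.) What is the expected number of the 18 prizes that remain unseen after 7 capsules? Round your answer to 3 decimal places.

12.064

For each prize, P(unseen after 7) = (17/18)^7 = 0.6702.
By linearity of expectation, E[unseen] = 18·(17/18)^7 = 12.0644.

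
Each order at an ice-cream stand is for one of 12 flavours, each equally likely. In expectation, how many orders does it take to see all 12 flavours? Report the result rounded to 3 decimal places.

37.239

Split into phases: going from k distinct to k+1 distinct takes on average 12/(12-k) orders.
E[T] = 12/12 + 12/11 + 12/10 + ... + 12/2 + 12/1 = 12·H_{12}.
H_{12} = 3.1032, so E[T] = 37.2385.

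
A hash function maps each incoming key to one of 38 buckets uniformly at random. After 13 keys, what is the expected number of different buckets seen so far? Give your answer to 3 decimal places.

11.133

For each bucket, P(seen in 13 keys) = 1 - (37/38)^13 = 0.2930.
By linearity of expectation, E[distinct seen] = 38·(1 - (37/38)^13) = 11.1330.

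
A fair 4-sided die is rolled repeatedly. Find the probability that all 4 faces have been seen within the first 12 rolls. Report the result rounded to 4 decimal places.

By inclusion–exclusion over which faces are missing,
P(all seen) = Σ_{j=0}^{4} (-1)^j C(4,j)((4-j)/4)^12
= 1.00000 - 0.12671 + 0.00146 - 0.00000 + 0.00000
= 0.87476.

0.8748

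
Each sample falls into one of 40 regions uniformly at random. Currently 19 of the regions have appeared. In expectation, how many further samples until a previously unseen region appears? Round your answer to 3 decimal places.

The number of samples until the next new region is geometric with success probability 21/40, so its mean is 40/21.
E = 40/21 = 1.9048.

1.905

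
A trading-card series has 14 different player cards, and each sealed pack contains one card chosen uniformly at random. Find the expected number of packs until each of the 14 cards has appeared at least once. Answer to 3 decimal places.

45.522

The wait to go from k to k+1 distinct cards is geometric with mean 14/(14-k).
E[T] = 14/14 + 14/13 + 14/12 + ... + 14/2 + 14/1 = 14·H_{14}.
H_{14} = 3.2516, so E[T] = 45.5219.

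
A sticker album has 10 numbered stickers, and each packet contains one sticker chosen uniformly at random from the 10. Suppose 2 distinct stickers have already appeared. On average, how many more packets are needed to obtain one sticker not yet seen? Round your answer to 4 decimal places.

The number of packets until the next new sticker is geometric with success probability 8/10, so its mean is 10/8.
E = 10/8 = 1.25000.

1.2500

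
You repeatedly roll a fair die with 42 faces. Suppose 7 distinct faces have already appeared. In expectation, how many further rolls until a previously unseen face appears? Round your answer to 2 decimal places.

The number of rolls until the next new face is geometric with success probability 35/42, so its mean is 42/35.
E = 42/35 = 1.200.

1.20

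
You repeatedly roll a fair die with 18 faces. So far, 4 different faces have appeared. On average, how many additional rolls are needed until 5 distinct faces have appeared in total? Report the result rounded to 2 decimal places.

With k distinct faces already seen, the next new one takes an expected 18/(18-k) rolls.
Only the k = 4 term is needed: E = 18/14 = 1.286.

1.29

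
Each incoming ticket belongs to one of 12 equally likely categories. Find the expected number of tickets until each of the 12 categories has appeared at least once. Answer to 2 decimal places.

37.24

The wait to go from k to k+1 distinct categories is geometric with mean 12/(12-k).
E[T] = 12/12 + 12/11 + 12/10 + ... + 12/2 + 12/1 = 12·H_{12}.
H_{12} = 3.103, so E[T] = 37.239.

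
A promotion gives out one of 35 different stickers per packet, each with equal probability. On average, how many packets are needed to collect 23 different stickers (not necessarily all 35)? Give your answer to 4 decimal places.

36.5250

Going from k to k+1 distinct takes a geometric number of packets with mean 35/(35-k).
Sum over k = 0,...,22: E = 35/35 + 35/34 + 35/33 + ... + 35/14 + 35/13 = 36.52498.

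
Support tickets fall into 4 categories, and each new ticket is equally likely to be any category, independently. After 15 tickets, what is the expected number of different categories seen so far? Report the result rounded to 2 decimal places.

For each category, P(seen in 15 tickets) = 1 - (3/4)^15 = 0.987.
By linearity of expectation, E[distinct seen] = 4·(1 - (3/4)^15) = 3.947.

3.95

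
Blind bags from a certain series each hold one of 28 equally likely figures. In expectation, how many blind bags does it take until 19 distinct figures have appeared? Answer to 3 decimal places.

Going from k to k+1 distinct takes a geometric number of blind bags with mean 28/(28-k).
Sum over k = 0,...,18: E = 28/28 + 28/27 + 28/26 + ... + 28/11 + 28/10 = 30.7497.

30.750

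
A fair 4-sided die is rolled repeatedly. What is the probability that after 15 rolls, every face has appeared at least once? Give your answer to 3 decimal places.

Let A_i be the event that face i is missing after 15 rolls. By inclusion–exclusion on the A_i,
P(all seen) = Σ_{j=0}^{4} (-1)^j C(4,j)((4-j)/4)^15
= 1.0000 - 0.0535 + 0.0002 - 0.0000 + 0.0000
= 0.9467.

0.947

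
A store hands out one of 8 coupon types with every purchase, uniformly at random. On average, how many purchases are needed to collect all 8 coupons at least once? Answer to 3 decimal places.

Split into phases: going from k distinct to k+1 distinct takes on average 8/(8-k) purchases.
E[T] = 8/8 + 8/7 + 8/6 + ... + 8/2 + 8/1 = 8·H_{8}.
H_{8} = 2.7179, so E[T] = 21.7429.

21.743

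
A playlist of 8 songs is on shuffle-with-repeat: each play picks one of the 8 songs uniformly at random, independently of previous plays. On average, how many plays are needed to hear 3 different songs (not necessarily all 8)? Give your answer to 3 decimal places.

Going from k to k+1 distinct takes a geometric number of plays with mean 8/(8-k).
Sum over k = 0,...,2: E = 8/8 + 8/7 + 8/6 = 3.4762.

3.476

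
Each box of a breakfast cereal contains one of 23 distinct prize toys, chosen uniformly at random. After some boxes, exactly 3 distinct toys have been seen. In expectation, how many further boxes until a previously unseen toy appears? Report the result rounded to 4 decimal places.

The number of boxes until the next new toy is geometric with success probability 20/23, so its mean is 23/20.
E = 23/20 = 1.15000.

1.1500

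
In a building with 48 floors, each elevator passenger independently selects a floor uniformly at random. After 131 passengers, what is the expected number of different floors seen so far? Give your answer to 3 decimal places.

For each floor, P(seen in 131 passengers) = 1 - (47/48)^131 = 0.9366.
By linearity of expectation, E[distinct seen] = 48·(1 - (47/48)^131) = 44.9559.

44.956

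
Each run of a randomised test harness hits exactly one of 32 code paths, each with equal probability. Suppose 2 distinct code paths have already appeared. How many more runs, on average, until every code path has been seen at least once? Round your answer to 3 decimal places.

The wait to go from k to k+1 distinct code paths is geometric with mean 32/(32-k).
Sum over k = 2,...,31: E = 32/30 + 32/29 + 32/28 + ... + 32/2 + 32/1 = 127.8396.

127.840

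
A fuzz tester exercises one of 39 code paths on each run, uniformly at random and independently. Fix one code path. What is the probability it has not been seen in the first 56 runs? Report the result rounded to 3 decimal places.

On each run the fixed code path fails to appear with probability 38/39.
P(still missing after 56) = (38/39)^56 = 0.2335.

0.233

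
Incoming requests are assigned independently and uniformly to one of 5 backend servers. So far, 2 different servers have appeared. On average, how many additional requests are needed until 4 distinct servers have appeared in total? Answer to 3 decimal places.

4.167

With k distinct servers already seen, the next new one takes an expected 5/(5-k) requests.
Sum over k = 2,...,3: E = 5/3 + 5/2 = 4.1667.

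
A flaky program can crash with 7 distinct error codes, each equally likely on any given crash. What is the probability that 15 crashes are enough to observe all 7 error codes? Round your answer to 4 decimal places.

0.4339

By inclusion–exclusion over which error codes are missing,
P(all seen) = Σ_{j=0}^{7} (-1)^j C(7,j)((7-j)/7)^15
= 1.00000 - 0.69326 + 0.13499 - 0.00792 + 0.00011 - 0.00000 + 0.00000 - 0.00000
= 0.43392.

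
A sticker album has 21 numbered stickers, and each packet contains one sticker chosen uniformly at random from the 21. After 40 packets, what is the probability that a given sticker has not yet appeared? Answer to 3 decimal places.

On each packet the fixed sticker fails to appear with probability 20/21.
P(still missing after 40) = (20/21)^40 = 0.1420.

0.142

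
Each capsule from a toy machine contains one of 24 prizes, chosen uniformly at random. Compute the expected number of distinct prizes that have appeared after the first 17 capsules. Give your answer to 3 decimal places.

For each prize, P(seen in 17 capsules) = 1 - (23/24)^17 = 0.5150.
By linearity of expectation, E[distinct seen] = 24·(1 - (23/24)^17) = 12.3589.

12.359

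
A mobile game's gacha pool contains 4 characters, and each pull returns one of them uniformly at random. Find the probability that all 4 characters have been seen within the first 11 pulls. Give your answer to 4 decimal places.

0.8340

By inclusion–exclusion over which characters are missing,
P(all seen) = Σ_{j=0}^{4} (-1)^j C(4,j)((4-j)/4)^11
= 1.00000 - 0.16894 + 0.00293 - 0.00000 + 0.00000
= 0.83399.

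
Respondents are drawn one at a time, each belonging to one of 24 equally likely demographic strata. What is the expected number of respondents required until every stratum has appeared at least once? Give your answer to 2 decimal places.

Split into phases: going from k distinct to k+1 distinct takes on average 24/(24-k) respondents.
E[T] = 24/24 + 24/23 + 24/22 + ... + 24/2 + 24/1 = 24·H_{24}.
H_{24} = 3.776, so E[T] = 90.623.

90.62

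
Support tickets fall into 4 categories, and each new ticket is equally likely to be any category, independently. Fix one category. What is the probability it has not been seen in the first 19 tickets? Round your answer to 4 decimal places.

On each ticket the fixed category fails to appear with probability 3/4.
P(still missing after 19) = (3/4)^19 = 0.00423.

0.0042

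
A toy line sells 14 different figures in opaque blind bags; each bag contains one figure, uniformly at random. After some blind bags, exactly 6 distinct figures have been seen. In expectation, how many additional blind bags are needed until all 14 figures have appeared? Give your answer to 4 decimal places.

From k distinct to k+1 distinct takes on average 14/(14-k) blind bags.
Sum over k = 6,...,13: E = 14/8 + 14/7 + 14/6 + ... + 14/2 + 14/1 = 38.05000.

38.0500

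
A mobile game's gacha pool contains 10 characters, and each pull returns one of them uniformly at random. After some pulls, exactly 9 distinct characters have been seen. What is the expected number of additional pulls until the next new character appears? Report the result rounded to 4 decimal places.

The number of pulls until the next new character is geometric with success probability 1/10, so its mean is 10/1.
E = 10/1 = 10.00000.

10.0000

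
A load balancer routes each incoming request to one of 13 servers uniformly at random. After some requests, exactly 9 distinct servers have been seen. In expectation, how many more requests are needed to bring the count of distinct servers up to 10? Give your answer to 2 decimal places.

3.25

The wait to go from k to k+1 distinct servers is geometric with mean 13/(13-k).
Only the k = 9 term is needed: E = 13/4 = 3.250.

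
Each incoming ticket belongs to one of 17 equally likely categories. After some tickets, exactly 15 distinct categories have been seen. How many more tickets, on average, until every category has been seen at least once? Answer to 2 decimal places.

The wait to go from k to k+1 distinct categories is geometric with mean 17/(17-k).
Sum over k = 15,...,16: E = 17/2 + 17/1 = 25.500.

25.50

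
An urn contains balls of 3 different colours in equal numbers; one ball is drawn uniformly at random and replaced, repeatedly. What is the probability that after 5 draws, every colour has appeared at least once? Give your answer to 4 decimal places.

By inclusion–exclusion over which colours are missing,
P(all seen) = Σ_{j=0}^{3} (-1)^j C(3,j)((3-j)/3)^5
= 1.00000 - 0.39506 + 0.01235 - 0.00000
= 0.61728.

0.6173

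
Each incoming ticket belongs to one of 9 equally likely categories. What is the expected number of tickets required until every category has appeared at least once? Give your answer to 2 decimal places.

25.46

The wait to go from k to k+1 distinct categories is geometric with mean 9/(9-k).
E[T] = 9/9 + 9/8 + 9/7 + ... + 9/2 + 9/1 = 9·H_{9}.
H_{9} = 2.829, so E[T] = 25.461.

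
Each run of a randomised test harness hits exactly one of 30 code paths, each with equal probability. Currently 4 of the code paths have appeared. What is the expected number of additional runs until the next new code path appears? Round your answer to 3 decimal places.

The number of runs until the next new code path is geometric with success probability 26/30, so its mean is 30/26.
E = 30/26 = 1.1538.

1.154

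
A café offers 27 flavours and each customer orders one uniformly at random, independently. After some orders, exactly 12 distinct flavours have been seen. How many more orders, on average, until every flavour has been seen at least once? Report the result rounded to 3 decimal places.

The wait to go from k to k+1 distinct flavours is geometric with mean 27/(27-k).
Sum over k = 12,...,26: E = 27/15 + 27/14 + 27/13 + ... + 27/2 + 27/1 = 89.5922.

89.592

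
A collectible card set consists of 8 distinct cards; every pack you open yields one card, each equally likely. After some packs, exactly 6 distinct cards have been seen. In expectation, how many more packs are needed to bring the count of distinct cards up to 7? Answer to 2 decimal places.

4.00

With k distinct cards already seen, the next new one takes an expected 8/(8-k) packs.
Only the k = 6 term is needed: E = 8/2 = 4.000.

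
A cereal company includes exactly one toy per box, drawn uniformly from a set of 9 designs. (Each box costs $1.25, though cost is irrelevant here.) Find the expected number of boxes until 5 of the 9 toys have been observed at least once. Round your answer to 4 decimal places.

With k distinct toys already seen, the next new one arrives after an expected 9/(9-k) boxes.
Sum over k = 0,...,4: E = 9/9 + 9/8 + 9/7 + 9/6 + 9/5 = 6.71071.

6.7107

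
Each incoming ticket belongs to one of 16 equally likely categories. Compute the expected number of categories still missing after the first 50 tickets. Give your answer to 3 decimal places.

0.635

For each category, P(unseen after 50) = (15/16)^50 = 0.0397.
By linearity of expectation, E[unseen] = 16·(15/16)^50 = 0.6349.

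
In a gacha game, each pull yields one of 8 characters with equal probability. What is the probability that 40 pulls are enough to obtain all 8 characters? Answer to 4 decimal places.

Let A_i be the event that character i is missing after 40 pulls. By inclusion–exclusion on the A_i,
P(all seen) = Σ_{j=0}^{8} (-1)^j C(8,j)((8-j)/8)^40
= 1.00000 - 0.03832 + 0.00028 - 0.00000 + 0.00000 - 0.00000 + 0.00000 - 0.00000 + 0.00000
= 0.96196.

0.9620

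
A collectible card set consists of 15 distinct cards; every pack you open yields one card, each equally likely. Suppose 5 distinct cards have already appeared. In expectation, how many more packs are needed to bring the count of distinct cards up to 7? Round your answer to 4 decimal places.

The wait to go from k to k+1 distinct cards is geometric with mean 15/(15-k).
Sum over k = 5,...,6: E = 15/10 + 15/9 = 3.16667.

3.1667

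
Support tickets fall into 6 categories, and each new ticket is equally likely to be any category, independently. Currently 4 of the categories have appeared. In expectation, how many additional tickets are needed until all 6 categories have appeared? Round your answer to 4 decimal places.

9.0000

The wait to go from k to k+1 distinct categories is geometric with mean 6/(6-k).
Sum over k = 4,...,5: E = 6/2 + 6/1 = 9.00000.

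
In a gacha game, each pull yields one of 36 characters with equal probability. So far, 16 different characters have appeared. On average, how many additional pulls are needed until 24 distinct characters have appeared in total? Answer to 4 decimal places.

From k distinct to k+1 distinct takes on average 36/(36-k) pulls.
Sum over k = 16,...,23: E = 36/20 + 36/19 + 36/18 + ... + 36/14 + 36/13 = 17.80304.

17.8030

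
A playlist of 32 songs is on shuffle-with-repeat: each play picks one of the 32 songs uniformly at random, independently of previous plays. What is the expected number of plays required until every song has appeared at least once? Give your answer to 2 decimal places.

129.87

Split into phases: going from k distinct to k+1 distinct takes on average 32/(32-k) plays.
E[T] = 32/32 + 32/31 + 32/30 + ... + 32/2 + 32/1 = 32·H_{32}.
H_{32} = 4.058, so E[T] = 129.872.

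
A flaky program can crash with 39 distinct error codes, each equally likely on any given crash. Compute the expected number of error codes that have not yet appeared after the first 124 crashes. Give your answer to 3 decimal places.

1.557

For each error code, P(unseen after 124) = (38/39)^124 = 0.0399.
By linearity of expectation, E[unseen] = 39·(38/39)^124 = 1.5568.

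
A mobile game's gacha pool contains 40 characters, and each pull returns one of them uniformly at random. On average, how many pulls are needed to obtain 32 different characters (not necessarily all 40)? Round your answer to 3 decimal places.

Going from k to k+1 distinct takes a geometric number of pulls with mean 40/(40-k).
Sum over k = 0,...,31: E = 40/40 + 40/39 + 40/38 + ... + 40/10 + 40/9 = 62.4274.

62.427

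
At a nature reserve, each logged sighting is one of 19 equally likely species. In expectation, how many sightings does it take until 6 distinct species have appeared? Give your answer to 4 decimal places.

6.9845

Going from k to k+1 distinct takes a geometric number of sightings with mean 19/(19-k).
Sum over k = 0,...,5: E = 19/19 + 19/18 + 19/17 + 19/16 + 19/15 + 19/14 = 6.98451.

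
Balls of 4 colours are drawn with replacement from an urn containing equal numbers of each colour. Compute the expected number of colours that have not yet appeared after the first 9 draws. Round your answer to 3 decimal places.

0.300

For each colour, P(unseen after 9) = (3/4)^9 = 0.0751.
By linearity of expectation, E[unseen] = 4·(3/4)^9 = 0.3003.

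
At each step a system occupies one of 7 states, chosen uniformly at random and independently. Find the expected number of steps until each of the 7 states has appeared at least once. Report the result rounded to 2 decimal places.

18.15

After k distinct states have appeared, the next step gives a new one with probability (7-k)/7, so the expected wait for the (k+1)-th is 7/(7-k).
E[T] = 7/7 + 7/6 + 7/5 + ... + 7/2 + 7/1 = 7·H_{7}.
H_{7} = 2.593, so E[T] = 18.150.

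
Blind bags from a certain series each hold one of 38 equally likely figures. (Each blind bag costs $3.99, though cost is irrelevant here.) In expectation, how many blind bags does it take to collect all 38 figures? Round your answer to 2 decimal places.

The wait to go from k to k+1 distinct figures is geometric with mean 38/(38-k).
E[T] = 38/38 + 38/37 + 38/36 + ... + 38/2 + 38/1 = 38·H_{38}.
H_{38} = 4.228, so E[T] = 160.660.

160.66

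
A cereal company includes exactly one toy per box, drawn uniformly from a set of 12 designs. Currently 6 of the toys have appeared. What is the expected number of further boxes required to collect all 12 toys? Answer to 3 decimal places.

29.400

The wait to go from k to k+1 distinct toys is geometric with mean 12/(12-k).
Sum over k = 6,...,11: E = 12/6 + 12/5 + 12/4 + 12/3 + 12/2 + 12/1 = 29.4000.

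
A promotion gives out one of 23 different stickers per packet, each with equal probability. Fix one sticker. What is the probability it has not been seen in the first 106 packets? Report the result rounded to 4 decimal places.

Each packet misses the fixed sticker with probability (23-1)/23 = 22/23, independently.
P(still missing after 106) = (22/23)^106 = 0.00899.

0.0090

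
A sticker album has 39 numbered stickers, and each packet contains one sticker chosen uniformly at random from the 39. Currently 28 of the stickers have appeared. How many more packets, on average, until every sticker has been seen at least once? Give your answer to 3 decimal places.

The wait to go from k to k+1 distinct stickers is geometric with mean 39/(39-k).
Sum over k = 28,...,38: E = 39/11 + 39/10 + 39/9 + ... + 39/2 + 39/1 = 117.7752.

117.775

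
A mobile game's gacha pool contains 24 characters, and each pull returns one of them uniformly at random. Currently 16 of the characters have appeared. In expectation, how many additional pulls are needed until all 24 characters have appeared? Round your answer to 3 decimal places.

65.229

From k distinct to k+1 distinct takes on average 24/(24-k) pulls.
Sum over k = 16,...,23: E = 24/8 + 24/7 + 24/6 + ... + 24/2 + 24/1 = 65.2286.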